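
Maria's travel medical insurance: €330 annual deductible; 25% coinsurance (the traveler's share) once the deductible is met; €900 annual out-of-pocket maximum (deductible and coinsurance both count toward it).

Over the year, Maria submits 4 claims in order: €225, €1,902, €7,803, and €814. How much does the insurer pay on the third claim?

€7,682.25

#1 (€225): fully absorbed by the deductible. Traveler pays €225; OOP now €225. Plan pays €225 − €225 = €0.
#2 (€1,902): deductible takes €105, €1,797 remains; coinsurance €1,797 × 25% = €449.25. Cost to traveler: €554.25. OOP to date €779.25. Plan pays €1,902 − €554.25 = €1,347.75.
#3 (€7,803): 25% coinsurance on €7,803 = €1,950.75. That would push OOP to €2,730, over the €900 cap, so traveler pays €900 − €779.25 = €120.75. Insurer: €7,803 − €120.75 = €7,682.25.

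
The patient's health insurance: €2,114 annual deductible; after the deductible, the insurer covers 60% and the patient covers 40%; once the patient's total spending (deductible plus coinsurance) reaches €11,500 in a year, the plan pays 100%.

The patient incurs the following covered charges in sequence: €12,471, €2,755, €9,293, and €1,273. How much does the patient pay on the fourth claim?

Claim 1 — €12,471: €2,114 finishes the deductible; €10,357 goes to coinsurance; coinsurance €10,357 × 40% = €4,142.80. Patient pays €6,256.80; OOP now €6,256.80.
Claim 2 — €2,755: 40% coinsurance on €2,755 = €1,102. Patient owes €1,102 (running OOP €7,358.80).
Claim 3 — €9,293: deductible met; 40% of €9,293 = €3,717.20. Patient pays €3,717.20; OOP now €11,076.
Claim 4 — €1,273: deductible met; 40% of €1,273 = €509.20. That would push OOP to €11,585.20, over the €11,500 cap, so patient pays €11,500 − €11,076 = €424.

€424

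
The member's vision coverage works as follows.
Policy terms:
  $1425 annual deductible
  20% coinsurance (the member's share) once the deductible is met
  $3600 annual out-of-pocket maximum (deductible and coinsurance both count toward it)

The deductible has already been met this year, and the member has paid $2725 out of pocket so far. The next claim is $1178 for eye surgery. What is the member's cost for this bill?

$235.60

With the deductible met, the entire $1178 is subject to coinsurance.
Coinsurance: $1178 × 20% = $235.60.
Total out-of-pocket so far would be $2725 + $235.60 = $2960.60, below the $3600 cap — no reduction.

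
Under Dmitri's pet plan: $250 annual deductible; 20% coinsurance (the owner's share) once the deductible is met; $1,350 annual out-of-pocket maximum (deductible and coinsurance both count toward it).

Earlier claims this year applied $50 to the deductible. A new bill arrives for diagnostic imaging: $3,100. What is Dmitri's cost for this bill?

$50 of the $250 deductible is already met, leaving $200.
The remaining $2,900 (= $3,100 − $200) moves to coinsurance.
Owner's 20% share of $2,900 is $580.
That puts the owner's cost at $200 + $580 = $780 before any cap.
Year-to-date out-of-pocket becomes $50 + $780 = $830, still under the $1,350 maximum, so no cap applies.

$780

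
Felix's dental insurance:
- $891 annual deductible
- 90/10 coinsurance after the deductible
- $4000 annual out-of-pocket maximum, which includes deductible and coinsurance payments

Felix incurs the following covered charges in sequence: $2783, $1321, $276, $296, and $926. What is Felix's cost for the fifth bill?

Claim 1 — $2783: $891 finishes the deductible; $1892 goes to coinsurance; 10% of $1892 = $189.20. Patient owes $1080.20 (running OOP $1080.20).
Claim 2 — $1321: deductible already satisfied, so patient's share is 10% × $1321 = $132.10. Cost to patient: $132.10. OOP to date $1212.30.
Claim 3 — $276: deductible already satisfied, so patient's share is 10% × $276 = $27.60. Cost to patient: $27.60. OOP to date $1239.90.
Claim 4 — $296: 10% coinsurance on $296 = $29.60. Patient pays $29.60; OOP now $1269.50.
Claim 5 — $926: deductible already satisfied, so patient's share is 10% × $926 = $92.60. Patient owes $92.60 (running OOP $1362.10).

$92.60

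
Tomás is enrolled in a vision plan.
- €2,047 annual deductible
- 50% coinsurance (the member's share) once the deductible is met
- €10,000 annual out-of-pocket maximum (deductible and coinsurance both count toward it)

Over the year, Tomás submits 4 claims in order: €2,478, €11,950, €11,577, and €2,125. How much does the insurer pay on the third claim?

€9,814.50

Claim 1 — €2,478: €2,047 to deductible, leaving €431; 50% of €431 = €215.50. Member pays €2,262.50; OOP now €2,262.50. Insurer: €2,478 − €2,262.50 = €215.50.
Claim 2 — €11,950: 50% coinsurance on €11,950 = €5,975. Member pays €5,975; OOP now €8,237.50. Insurer: €11,950 − €5,975 = €5,975.
Claim 3 — €11,577: deductible met; 50% of €11,577 = €5,788.50. OOP would hit €14,026 > €10,000, so the cap limits the member to €10,000 − €8,237.50 = €1,762.50. Insurer: €11,577 − €1,762.50 = €9,814.50.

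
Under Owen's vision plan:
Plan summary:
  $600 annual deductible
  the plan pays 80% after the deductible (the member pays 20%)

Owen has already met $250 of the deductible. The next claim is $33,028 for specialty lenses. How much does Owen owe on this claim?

$6,885.60

Remaining deductible: $600 − $250 = $350.
That leaves $33,028 − $350 = $32,678 for coinsurance.
Coinsurance: $32,678 × 20% = $6,535.60.
So the member owes $350 + $6,535.60 = $6,885.60.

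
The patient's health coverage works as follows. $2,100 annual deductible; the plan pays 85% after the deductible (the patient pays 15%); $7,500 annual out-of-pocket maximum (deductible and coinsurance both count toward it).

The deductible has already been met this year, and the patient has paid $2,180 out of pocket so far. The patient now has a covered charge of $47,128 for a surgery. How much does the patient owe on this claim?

$5,320

The deductible is already satisfied, so the full bill goes to coinsurance.
Coinsurance: $47,128 × 15% = $7,069.20.
Adding $7,069.20 to the $2,180 already spent would give $9,249.20, which exceeds the $7,500 cap; the patient pays just $7,500 − $2,180 = $5,320.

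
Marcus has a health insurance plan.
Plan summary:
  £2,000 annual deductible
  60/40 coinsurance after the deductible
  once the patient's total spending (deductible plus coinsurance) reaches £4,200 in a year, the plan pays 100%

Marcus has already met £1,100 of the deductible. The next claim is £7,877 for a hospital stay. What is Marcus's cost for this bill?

£3,100

Deductible still to meet: £2,000 − £1,100 = £900.
The remaining £6,977 (= £7,877 − £900) moves to coinsurance.
40% of £6,977 = £2,790.80 falls to the patient.
That puts the patient's cost at £900 + £2,790.80 = £3,690.80 before any cap.
Year-to-date out-of-pocket would reach £1,100 + £3,690.80 = £4,790.80, above the £4,200 maximum, so the patient pays only £4,200 − £1,100 = £3,100.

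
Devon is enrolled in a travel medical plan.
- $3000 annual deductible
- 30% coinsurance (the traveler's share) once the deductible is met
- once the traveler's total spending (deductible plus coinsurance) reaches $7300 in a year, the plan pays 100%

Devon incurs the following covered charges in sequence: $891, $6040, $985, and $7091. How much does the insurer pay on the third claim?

Bill 1, $891: fully absorbed by the deductible. Traveler owes $891 (running OOP $891). Insurer: $891 − $891 = $0.
Bill 2, $6040: deductible takes $2109, $3931 remains; coinsurance $3931 × 30% = $1179.30. Traveler pays $3288.30; OOP now $4179.30. Plan pays $6040 − $3288.30 = $2751.70.
Bill 3, $985: deductible already satisfied, so traveler's share is 30% × $985 = $295.50. Traveler pays $295.50; OOP now $4474.80. Insurer: $985 − $295.50 = $689.50.

$689.50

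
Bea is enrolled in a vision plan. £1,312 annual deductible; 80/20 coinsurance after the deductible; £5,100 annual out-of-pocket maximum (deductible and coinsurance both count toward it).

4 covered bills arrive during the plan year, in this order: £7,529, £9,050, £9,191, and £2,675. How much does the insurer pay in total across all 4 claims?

£23,345

Bill 1, £7,529: £1,312 finishes the deductible; £6,217 goes to coinsurance; 20% of £6,217 = £1,243.40. Member owes £2,555.40 (running OOP £2,555.40). Plan pays £7,529 − £2,555.40 = £4,973.60.
Bill 2, £9,050: deductible already satisfied, so member's share is 20% × £9,050 = £1,810. Cost to member: £1,810. OOP to date £4,365.40. Insurer: £9,050 − £1,810 = £7,240.
Bill 3, £9,191: 20% coinsurance on £9,191 = £1,838.20. That would push OOP to £6,203.60, over the £5,100 cap, so member pays £5,100 − £4,365.40 = £734.60. Plan pays £9,191 − £734.60 = £8,456.40.
Bill 4, £2,675: deductible already satisfied, so member's share is 20% × £2,675 = £535. OOP would hit £5,635 > £5,100, so the cap limits the member to £5,100 − £5,100 = £0. Plan pays £2,675 − £0 = £2,675.
Insurer total = bills − member's total = £28,445 − £5,100 = £23,345.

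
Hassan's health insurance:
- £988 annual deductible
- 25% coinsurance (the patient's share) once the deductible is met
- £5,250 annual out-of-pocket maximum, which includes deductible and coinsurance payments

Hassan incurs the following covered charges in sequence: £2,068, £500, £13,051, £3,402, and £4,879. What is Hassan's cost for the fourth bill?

Bill 1, £2,068: £988 finishes the deductible; £1,080 goes to coinsurance; coinsurance £1,080 × 25% = £270. Patient pays £1,258; OOP now £1,258.
Bill 2, £500: deductible already satisfied, so patient's share is 25% × £500 = £125. Patient pays £125; OOP now £1,383.
Bill 3, £13,051: deductible already satisfied, so patient's share is 25% × £13,051 = £3,262.75. Patient pays £3,262.75; OOP now £4,645.75.
Bill 4, £3,402: deductible already satisfied, so patient's share is 25% × £3,402 = £850.50. That would push OOP to £5,496.25, over the £5,250 cap, so patient pays £5,250 − £4,645.75 = £604.25.

£604.25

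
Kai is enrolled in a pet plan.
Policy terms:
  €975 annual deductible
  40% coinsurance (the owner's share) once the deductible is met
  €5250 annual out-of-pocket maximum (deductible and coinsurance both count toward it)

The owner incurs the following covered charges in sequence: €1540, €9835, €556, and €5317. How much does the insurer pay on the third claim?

€441

Bill 1, €1540: €975 to deductible, leaving €565; coinsurance €565 × 40% = €226. Cost to owner: €1201. OOP to date €1201. Plan pays €1540 − €1201 = €339.
Bill 2, €9835: deductible already satisfied, so owner's share is 40% × €9835 = €3934. Owner owes €3934 (running OOP €5135). Plan pays €9835 − €3934 = €5901.
Bill 3, €556: deductible met; 40% of €556 = €222.40. That would push OOP to €5357.40, over the €5250 cap, so owner pays €5250 − €5135 = €115. Insurer: €556 − €115 = €441.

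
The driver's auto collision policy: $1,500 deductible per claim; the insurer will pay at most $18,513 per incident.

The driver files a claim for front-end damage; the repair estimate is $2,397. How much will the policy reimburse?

Subtract the deductible: $2,397 − $1,500 = $897.
$897 ≤ $18,513, so the limit doesn't bind; insurer pays $897.

$897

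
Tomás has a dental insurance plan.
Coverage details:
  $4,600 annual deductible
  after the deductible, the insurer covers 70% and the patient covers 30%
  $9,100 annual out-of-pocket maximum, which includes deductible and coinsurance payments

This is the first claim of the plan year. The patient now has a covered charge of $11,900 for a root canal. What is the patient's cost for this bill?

Nothing has been paid toward the $4,600 deductible, so the first $4,600 of this charge is applied there.
That leaves $11,900 − $4,600 = $7,300 for coinsurance.
30% of $7,300 = $2,190 falls to the patient.
So the patient owes $4,600 + $2,190 = $6,790 before any cap.
Year-to-date out-of-pocket becomes $0 + $6,790 = $6,790, still under the $9,100 maximum, so no cap applies.

$6,790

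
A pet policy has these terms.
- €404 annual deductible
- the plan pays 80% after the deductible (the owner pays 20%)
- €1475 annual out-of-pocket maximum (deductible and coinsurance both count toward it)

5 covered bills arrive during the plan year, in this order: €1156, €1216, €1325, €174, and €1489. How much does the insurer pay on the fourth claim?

€139.20

#1 (€1156): deductible takes €404, €752 remains; owner's 20% is €150.40. Cost to owner: €554.40. OOP to date €554.40. Plan pays €1156 − €554.40 = €601.60.
#2 (€1216): deductible already satisfied, so owner's share is 20% × €1216 = €243.20. Cost to owner: €243.20. OOP to date €797.60. Insurer: €1216 − €243.20 = €972.80.
#3 (€1325): deductible already satisfied, so owner's share is 20% × €1325 = €265. Cost to owner: €265. OOP to date €1062.60. Insurer: €1325 − €265 = €1060.
#4 (€174): deductible met; 20% of €174 = €34.80. Owner pays €34.80; OOP now €1097.40. Insurer: €174 − €34.80 = €139.20.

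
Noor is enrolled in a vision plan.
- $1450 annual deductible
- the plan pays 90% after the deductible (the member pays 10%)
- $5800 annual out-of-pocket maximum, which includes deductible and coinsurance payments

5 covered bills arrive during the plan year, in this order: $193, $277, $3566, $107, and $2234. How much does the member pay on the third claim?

$1238.60

#1 ($193): fully absorbed by the deductible. Member owes $193 (running OOP $193).
#2 ($277): all of it applies to the deductible. Member owes $277 (running OOP $470).
#3 ($3566): deductible takes $980, $2586 remains; 10% of $2586 = $258.60. Cost to member: $1238.60. OOP to date $1708.60.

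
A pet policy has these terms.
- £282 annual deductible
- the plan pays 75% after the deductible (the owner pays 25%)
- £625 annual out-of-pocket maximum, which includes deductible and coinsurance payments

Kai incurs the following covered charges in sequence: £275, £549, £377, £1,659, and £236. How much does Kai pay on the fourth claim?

£113.25

Claim 1 — £275: fully absorbed by the deductible. Owner pays £275; OOP now £275.
Claim 2 — £549: £7 to deductible, leaving £542; owner's 25% is £135.50. Owner pays £142.50; OOP now £417.50.
Claim 3 — £377: 25% coinsurance on £377 = £94.25. Owner owes £94.25 (running OOP £511.75).
Claim 4 — £1,659: deductible met; 25% of £1,659 = £414.75. Adding that to £511.75 gives £926.50, past the £625 cap; owner pays only £625 − £511.75 = £113.25.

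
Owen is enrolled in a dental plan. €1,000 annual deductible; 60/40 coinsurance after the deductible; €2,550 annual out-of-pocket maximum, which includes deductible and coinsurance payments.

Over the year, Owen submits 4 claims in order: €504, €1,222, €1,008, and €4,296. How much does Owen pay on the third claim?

#1 (€504): entire amount goes to the deductible. Cost to patient: €504. OOP to date €504.
#2 (€1,222): €496 finishes the deductible; €726 goes to coinsurance; coinsurance €726 × 40% = €290.40. Cost to patient: €786.40. OOP to date €1,290.40.
#3 (€1,008): deductible met; 40% of €1,008 = €403.20. Cost to patient: €403.20. OOP to date €1,693.60.

€403.20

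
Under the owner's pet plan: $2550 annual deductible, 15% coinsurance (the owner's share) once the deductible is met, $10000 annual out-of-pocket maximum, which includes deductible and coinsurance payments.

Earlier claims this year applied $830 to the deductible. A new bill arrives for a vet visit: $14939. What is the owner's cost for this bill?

$3702.85

Remaining deductible: $2550 − $830 = $1720.
The remaining $13219 (= $14939 − $1720) moves to coinsurance.
Coinsurance: $13219 × 15% = $1982.85.
That puts the owner's cost at $1720 + $1982.85 = $3702.85 before any cap.
Cumulative spending $830 + $3702.85 = $4532.85 stays under the $10000 maximum.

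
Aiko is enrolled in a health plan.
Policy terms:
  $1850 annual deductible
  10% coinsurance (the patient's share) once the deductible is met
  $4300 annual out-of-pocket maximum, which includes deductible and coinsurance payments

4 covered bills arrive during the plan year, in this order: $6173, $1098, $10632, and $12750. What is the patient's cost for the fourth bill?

$844.70

Bill 1, $6173: $1850 finishes the deductible; $4323 goes to coinsurance; patient's 10% is $432.30. Cost to patient: $2282.30. OOP to date $2282.30.
Bill 2, $1098: deductible already satisfied, so patient's share is 10% × $1098 = $109.80. Cost to patient: $109.80. OOP to date $2392.10.
Bill 3, $10632: 10% coinsurance on $10632 = $1063.20. Patient pays $1063.20; OOP now $3455.30.
Bill 4, $12750: deductible already satisfied, so patient's share is 10% × $12750 = $1275. That would push OOP to $4730.30, over the $4300 cap, so patient pays $4300 − $3455.30 = $844.70.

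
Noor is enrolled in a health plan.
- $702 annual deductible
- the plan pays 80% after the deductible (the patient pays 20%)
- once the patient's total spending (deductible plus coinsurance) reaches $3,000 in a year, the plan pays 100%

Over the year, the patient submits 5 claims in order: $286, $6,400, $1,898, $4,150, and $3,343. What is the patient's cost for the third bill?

Claim 1 ($286): fully absorbed by the deductible. Patient owes $286 (running OOP $286).
Claim 2 ($6,400): deductible takes $416, $5,984 remains; 20% of $5,984 = $1,196.80. Cost to patient: $1,612.80. OOP to date $1,898.80.
Claim 3 ($1,898): deductible already satisfied, so patient's share is 20% × $1,898 = $379.60. Patient owes $379.60 (running OOP $2,278.40).

$379.60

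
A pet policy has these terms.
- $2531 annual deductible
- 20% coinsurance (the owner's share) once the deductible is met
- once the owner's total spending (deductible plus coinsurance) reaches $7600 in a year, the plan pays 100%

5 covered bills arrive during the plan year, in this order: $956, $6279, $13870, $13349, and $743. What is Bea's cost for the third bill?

#1 ($956): entire amount goes to the deductible. Cost to owner: $956. OOP to date $956.
#2 ($6279): $1575 finishes the deductible; $4704 goes to coinsurance; 20% of $4704 = $940.80. Owner pays $2515.80; OOP now $3471.80.
#3 ($13870): deductible met; 20% of $13870 = $2774. Owner pays $2774; OOP now $6245.80.

$2774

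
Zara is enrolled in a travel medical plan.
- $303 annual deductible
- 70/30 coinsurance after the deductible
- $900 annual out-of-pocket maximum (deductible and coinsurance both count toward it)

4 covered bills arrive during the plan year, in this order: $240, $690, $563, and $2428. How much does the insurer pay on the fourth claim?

$2188

Claim 1 — $240: fully absorbed by the deductible. Traveler owes $240 (running OOP $240). Insurer: $240 − $240 = $0.
Claim 2 — $690: deductible takes $63, $627 remains; 30% of $627 = $188.10. Traveler owes $251.10 (running OOP $491.10). Insurer: $690 − $251.10 = $438.90.
Claim 3 — $563: 30% coinsurance on $563 = $168.90. Traveler pays $168.90; OOP now $660. Insurer: $563 − $168.90 = $394.10.
Claim 4 — $2428: deductible met; 30% of $2428 = $728.40. That would push OOP to $1388.40, over the $900 cap, so traveler pays $900 − $660 = $240. Plan pays $2428 − $240 = $2188.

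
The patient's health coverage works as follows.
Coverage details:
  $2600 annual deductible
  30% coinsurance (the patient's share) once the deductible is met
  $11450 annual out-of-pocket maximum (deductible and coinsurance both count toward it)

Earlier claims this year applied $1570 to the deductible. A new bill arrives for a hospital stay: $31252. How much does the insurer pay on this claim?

$21372

Deductible still to meet: $2600 − $1570 = $1030.
After the $1030 deductible portion, $31252 − $1030 = $30222 is subject to coinsurance.
30% of $30222 = $9066.60 falls to the patient.
That puts the patient's cost at $1030 + $9066.60 = $10096.60 before any cap.
That would bring total out-of-pocket to $11666.60, past the $11450 cap. The patient is capped at $11450 − $1570 = $9880 on this claim.
Insurer pays the balance: $31252 − $9880 = $21372.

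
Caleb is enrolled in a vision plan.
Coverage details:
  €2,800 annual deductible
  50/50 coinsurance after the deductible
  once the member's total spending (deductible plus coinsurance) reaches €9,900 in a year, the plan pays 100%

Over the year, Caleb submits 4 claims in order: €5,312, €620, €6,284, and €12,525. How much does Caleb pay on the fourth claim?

€2,392

Bill 1, €5,312: deductible takes €2,800, €2,512 remains; 50% of €2,512 = €1,256. Member pays €4,056; OOP now €4,056.
Bill 2, €620: 50% coinsurance on €620 = €310. Member owes €310 (running OOP €4,366).
Bill 3, €6,284: 50% coinsurance on €6,284 = €3,142. Cost to member: €3,142. OOP to date €7,508.
Bill 4, €12,525: 50% coinsurance on €12,525 = €6,262.50. That would push OOP to €13,770.50, over the €9,900 cap, so member pays €9,900 − €7,508 = €2,392.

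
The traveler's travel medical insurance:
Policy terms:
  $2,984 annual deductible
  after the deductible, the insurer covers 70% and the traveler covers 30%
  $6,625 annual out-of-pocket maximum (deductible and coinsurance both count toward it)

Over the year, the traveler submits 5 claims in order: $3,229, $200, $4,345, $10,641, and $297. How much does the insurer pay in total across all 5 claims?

$12,087

Claim 1 ($3,229): $2,984 to deductible, leaving $245; traveler's 30% is $73.50. Cost to traveler: $3,057.50. OOP to date $3,057.50. Plan pays $3,229 − $3,057.50 = $171.50.
Claim 2 ($200): 30% coinsurance on $200 = $60. Traveler pays $60; OOP now $3,117.50. Plan pays $200 − $60 = $140.
Claim 3 ($4,345): deductible already satisfied, so traveler's share is 30% × $4,345 = $1,303.50. Cost to traveler: $1,303.50. OOP to date $4,421. Insurer: $4,345 − $1,303.50 = $3,041.50.
Claim 4 ($10,641): 30% coinsurance on $10,641 = $3,192.30. That would push OOP to $7,613.30, over the $6,625 cap, so traveler pays $6,625 − $4,421 = $2,204. Insurer: $10,641 − $2,204 = $8,437.
Claim 5 ($297): deductible already satisfied, so traveler's share is 30% × $297 = $89.10. That would push OOP to $6,714.10, over the $6,625 cap, so traveler pays $6,625 − $6,625 = $0. Plan pays $297 − $0 = $297.
Insurer total = bills − traveler's total = $18,712 − $6,625 = $12,087.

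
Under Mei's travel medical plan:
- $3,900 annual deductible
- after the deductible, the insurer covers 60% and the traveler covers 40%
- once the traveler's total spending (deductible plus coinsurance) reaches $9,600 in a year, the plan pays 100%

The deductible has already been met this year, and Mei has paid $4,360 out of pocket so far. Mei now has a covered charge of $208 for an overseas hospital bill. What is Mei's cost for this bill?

$83.20

The deductible is already satisfied, so the full bill goes to coinsurance.
Coinsurance: $208 × 40% = $83.20.
Year-to-date out-of-pocket becomes $4,360 + $83.20 = $4,443.20, still under the $9,600 maximum, so no cap applies.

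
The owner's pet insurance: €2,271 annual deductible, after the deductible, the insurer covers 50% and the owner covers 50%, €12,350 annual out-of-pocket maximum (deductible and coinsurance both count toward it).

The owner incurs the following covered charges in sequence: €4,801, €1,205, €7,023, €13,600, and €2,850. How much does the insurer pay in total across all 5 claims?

Bill 1, €4,801: deductible takes €2,271, €2,530 remains; owner's 50% is €1,265. Cost to owner: €3,536. OOP to date €3,536. Plan pays €4,801 − €3,536 = €1,265.
Bill 2, €1,205: 50% coinsurance on €1,205 = €602.50. Owner owes €602.50 (running OOP €4,138.50). Insurer: €1,205 − €602.50 = €602.50.
Bill 3, €7,023: deductible already satisfied, so owner's share is 50% × €7,023 = €3,511.50. Owner owes €3,511.50 (running OOP €7,650). Insurer: €7,023 − €3,511.50 = €3,511.50.
Bill 4, €13,600: deductible met; 50% of €13,600 = €6,800. That would push OOP to €14,450, over the €12,350 cap, so owner pays €12,350 − €7,650 = €4,700. Plan pays €13,600 − €4,700 = €8,900.
Bill 5, €2,850: 50% coinsurance on €2,850 = €1,425. OOP would hit €13,775 > €12,350, so the cap limits the owner to €12,350 − €12,350 = €0. Plan pays €2,850 − €0 = €2,850.
Insurer total: €1,265 + €602.50 + €3,511.50 + €8,900 + €2,850 = €17,129.

€17,129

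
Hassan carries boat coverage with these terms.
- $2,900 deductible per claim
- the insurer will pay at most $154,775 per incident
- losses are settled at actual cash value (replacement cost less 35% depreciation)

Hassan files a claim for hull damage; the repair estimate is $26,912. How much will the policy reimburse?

Depreciate 35%: the covered value is $26,912 × 0.65 = $17,492.80.
Subtract the deductible: $17,492.80 − $2,900 = $14,592.80.
That's under the $154,775 cap, so the insurer reimburses the full $14,592.80.

$14,592.80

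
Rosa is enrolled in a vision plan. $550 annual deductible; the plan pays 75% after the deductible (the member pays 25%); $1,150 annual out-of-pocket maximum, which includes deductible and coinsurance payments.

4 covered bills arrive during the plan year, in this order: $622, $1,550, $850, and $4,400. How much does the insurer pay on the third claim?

Claim 1 — $622: $550 finishes the deductible; $72 goes to coinsurance; coinsurance $72 × 25% = $18. Member pays $568; OOP now $568. Insurer: $622 − $568 = $54.
Claim 2 — $1,550: deductible met; 25% of $1,550 = $387.50. Member pays $387.50; OOP now $955.50. Plan pays $1,550 − $387.50 = $1,162.50.
Claim 3 — $850: deductible met; 25% of $850 = $212.50. That would push OOP to $1,168, over the $1,150 cap, so member pays $1,150 − $955.50 = $194.50. Insurer: $850 − $194.50 = $655.50.

$655.50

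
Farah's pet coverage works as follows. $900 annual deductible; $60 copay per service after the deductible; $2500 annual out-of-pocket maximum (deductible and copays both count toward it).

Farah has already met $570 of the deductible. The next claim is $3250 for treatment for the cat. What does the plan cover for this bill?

$2860

Remaining deductible: $900 − $570 = $330.
The remaining $2920 (= $3250 − $330) moves to the copay.
Copay on this service: $60.
Owner responsibility before any cap: $330 + $60 = $390.
Total out-of-pocket so far would be $570 + $390 = $960, below the $2500 cap — no reduction.
Insurer pays the balance: $3250 − $390 = $2860.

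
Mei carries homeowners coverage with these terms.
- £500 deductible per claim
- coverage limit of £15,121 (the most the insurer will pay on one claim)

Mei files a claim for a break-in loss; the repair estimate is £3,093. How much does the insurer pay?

Subtract the deductible: £3,093 − £500 = £2,593.
£2,593 is within the £15,121 limit, so the insurer pays £2,593.

£2,593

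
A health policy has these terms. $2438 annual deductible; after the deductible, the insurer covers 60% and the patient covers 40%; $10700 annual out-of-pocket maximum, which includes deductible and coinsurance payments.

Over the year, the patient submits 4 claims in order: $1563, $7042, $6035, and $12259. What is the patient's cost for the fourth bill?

$3381.20

#1 ($1563): all of it applies to the deductible. Patient pays $1563; OOP now $1563.
#2 ($7042): $875 finishes the deductible; $6167 goes to coinsurance; 40% of $6167 = $2466.80. Cost to patient: $3341.80. OOP to date $4904.80.
#3 ($6035): deductible met; 40% of $6035 = $2414. Patient owes $2414 (running OOP $7318.80).
#4 ($12259): deductible already satisfied, so patient's share is 40% × $12259 = $4903.60. OOP would hit $12222.40 > $10700, so the cap limits the patient to $10700 − $7318.80 = $3381.20.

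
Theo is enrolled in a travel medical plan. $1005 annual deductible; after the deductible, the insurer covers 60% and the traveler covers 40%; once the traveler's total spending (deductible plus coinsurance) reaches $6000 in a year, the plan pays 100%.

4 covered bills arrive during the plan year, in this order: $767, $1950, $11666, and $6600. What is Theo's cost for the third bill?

$4310.20

Bill 1, $767: all of it applies to the deductible. Traveler owes $767 (running OOP $767).
Bill 2, $1950: $238 to deductible, leaving $1712; traveler's 40% is $684.80. Traveler pays $922.80; OOP now $1689.80.
Bill 3, $11666: deductible met; 40% of $11666 = $4666.40. Adding that to $1689.80 gives $6356.20, past the $6000 cap; traveler pays only $6000 − $1689.80 = $4310.20.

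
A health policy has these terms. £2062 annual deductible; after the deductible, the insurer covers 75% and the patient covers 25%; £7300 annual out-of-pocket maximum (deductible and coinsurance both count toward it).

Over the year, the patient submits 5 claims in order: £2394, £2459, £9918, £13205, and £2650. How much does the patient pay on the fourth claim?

£2060.75

Claim 1 (£2394): deductible takes £2062, £332 remains; 25% of £332 = £83. Patient owes £2145 (running OOP £2145).
Claim 2 (£2459): deductible met; 25% of £2459 = £614.75. Patient pays £614.75; OOP now £2759.75.
Claim 3 (£9918): 25% coinsurance on £9918 = £2479.50. Patient owes £2479.50 (running OOP £5239.25).
Claim 4 (£13205): 25% coinsurance on £13205 = £3301.25. Adding that to £5239.25 gives £8540.50, past the £7300 cap; patient pays only £7300 − £5239.25 = £2060.75.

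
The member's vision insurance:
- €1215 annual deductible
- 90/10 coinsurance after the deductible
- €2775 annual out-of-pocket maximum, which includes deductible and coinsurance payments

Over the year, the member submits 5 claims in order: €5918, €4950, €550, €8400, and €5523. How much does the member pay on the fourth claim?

Bill 1, €5918: deductible takes €1215, €4703 remains; coinsurance €4703 × 10% = €470.30. Cost to member: €1685.30. OOP to date €1685.30.
Bill 2, €4950: 10% coinsurance on €4950 = €495. Cost to member: €495. OOP to date €2180.30.
Bill 3, €550: deductible met; 10% of €550 = €55. Member pays €55; OOP now €2235.30.
Bill 4, €8400: 10% coinsurance on €8400 = €840. That would push OOP to €3075.30, over the €2775 cap, so member pays €2775 − €2235.30 = €539.70.

€539.70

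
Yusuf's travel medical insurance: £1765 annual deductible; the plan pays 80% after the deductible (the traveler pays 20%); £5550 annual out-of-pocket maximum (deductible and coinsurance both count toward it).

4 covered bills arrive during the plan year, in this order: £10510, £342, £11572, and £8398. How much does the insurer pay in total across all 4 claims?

£25272

Bill 1, £10510: deductible takes £1765, £8745 remains; 20% of £8745 = £1749. Cost to traveler: £3514. OOP to date £3514. Insurer: £10510 − £3514 = £6996.
Bill 2, £342: 20% coinsurance on £342 = £68.40. Traveler owes £68.40 (running OOP £3582.40). Plan pays £342 − £68.40 = £273.60.
Bill 3, £11572: deductible met; 20% of £11572 = £2314.40. That would push OOP to £5896.80, over the £5550 cap, so traveler pays £5550 − £3582.40 = £1967.60. Plan pays £11572 − £1967.60 = £9604.40.
Bill 4, £8398: deductible met; 20% of £8398 = £1679.60. Adding that to £5550 gives £7229.60, past the £5550 cap; traveler pays only £5550 − £5550 = £0. Plan pays £8398 − £0 = £8398.
Insurer total = bills − traveler's total = £30822 − £5550 = £25272.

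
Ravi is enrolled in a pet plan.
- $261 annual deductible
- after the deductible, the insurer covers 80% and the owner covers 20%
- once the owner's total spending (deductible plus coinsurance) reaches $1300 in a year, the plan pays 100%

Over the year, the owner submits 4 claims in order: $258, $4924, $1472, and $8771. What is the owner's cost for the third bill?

$54.80

Bill 1, $258: entire amount goes to the deductible. Owner owes $258 (running OOP $258).
Bill 2, $4924: $3 to deductible, leaving $4921; owner's 20% is $984.20. Owner owes $987.20 (running OOP $1245.20).
Bill 3, $1472: deductible met; 20% of $1472 = $294.40. Adding that to $1245.20 gives $1539.60, past the $1300 cap; owner pays only $1300 − $1245.20 = $54.80.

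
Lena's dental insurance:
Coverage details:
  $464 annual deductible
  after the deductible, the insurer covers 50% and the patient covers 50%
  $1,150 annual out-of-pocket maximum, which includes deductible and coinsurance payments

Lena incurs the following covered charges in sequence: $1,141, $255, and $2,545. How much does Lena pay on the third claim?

Claim 1 ($1,141): $464 to deductible, leaving $677; 50% of $677 = $338.50. Patient pays $802.50; OOP now $802.50.
Claim 2 ($255): deductible already satisfied, so patient's share is 50% × $255 = $127.50. Patient pays $127.50; OOP now $930.
Claim 3 ($2,545): 50% coinsurance on $2,545 = $1,272.50. Adding that to $930 gives $2,202.50, past the $1,150 cap; patient pays only $1,150 − $930 = $220.

$220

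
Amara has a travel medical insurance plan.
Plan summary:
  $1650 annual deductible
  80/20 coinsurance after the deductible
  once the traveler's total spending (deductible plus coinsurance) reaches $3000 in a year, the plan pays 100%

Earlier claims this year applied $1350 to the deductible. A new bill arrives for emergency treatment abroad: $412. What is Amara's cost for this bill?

Deductible still to meet: $1650 − $1350 = $300.
That leaves $412 − $300 = $112 for coinsurance.
Traveler's 20% share of $112 is $22.40.
Traveler responsibility before any cap: $300 + $22.40 = $322.40.
Total out-of-pocket so far would be $1350 + $322.40 = $1672.40, below the $3000 cap — no reduction.

$322.40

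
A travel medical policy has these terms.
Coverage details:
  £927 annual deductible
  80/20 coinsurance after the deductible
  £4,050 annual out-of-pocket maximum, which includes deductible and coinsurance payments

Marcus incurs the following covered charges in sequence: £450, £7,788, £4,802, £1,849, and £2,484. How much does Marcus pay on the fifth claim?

Bill 1, £450: entire amount goes to the deductible. Traveler owes £450 (running OOP £450).
Bill 2, £7,788: £477 finishes the deductible; £7,311 goes to coinsurance; 20% of £7,311 = £1,462.20. Cost to traveler: £1,939.20. OOP to date £2,389.20.
Bill 3, £4,802: deductible already satisfied, so traveler's share is 20% × £4,802 = £960.40. Traveler pays £960.40; OOP now £3,349.60.
Bill 4, £1,849: deductible met; 20% of £1,849 = £369.80. Traveler pays £369.80; OOP now £3,719.40.
Bill 5, £2,484: deductible already satisfied, so traveler's share is 20% × £2,484 = £496.80. OOP would hit £4,216.20 > £4,050, so the cap limits the traveler to £4,050 − £3,719.40 = £330.60.

£330.60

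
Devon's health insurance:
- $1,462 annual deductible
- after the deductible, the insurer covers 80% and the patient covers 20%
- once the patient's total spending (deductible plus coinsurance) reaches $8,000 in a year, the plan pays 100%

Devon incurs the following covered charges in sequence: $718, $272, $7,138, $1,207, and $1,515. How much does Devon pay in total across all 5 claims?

$3,339.60

Bill 1, $718: entire amount goes to the deductible. Cost to patient: $718. OOP to date $718.
Bill 2, $272: entire amount goes to the deductible. Patient owes $272 (running OOP $990).
Bill 3, $7,138: $472 finishes the deductible; $6,666 goes to coinsurance; patient's 20% is $1,333.20. Patient pays $1,805.20; OOP now $2,795.20.
Bill 4, $1,207: deductible already satisfied, so patient's share is 20% × $1,207 = $241.40. Patient pays $241.40; OOP now $3,036.60.
Bill 5, $1,515: deductible already satisfied, so patient's share is 20% × $1,515 = $303. Patient owes $303 (running OOP $3,339.60).
Total paid by the patient: $718 + $272 + $1,805.20 + $241.40 + $303 = $3,339.60.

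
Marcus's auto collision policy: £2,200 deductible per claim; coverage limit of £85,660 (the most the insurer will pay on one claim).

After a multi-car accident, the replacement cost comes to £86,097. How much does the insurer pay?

After the deductible, £86,097 − £2,200 = £83,897 remains.
£83,897 is within the £85,660 limit, so the insurer pays £83,897.

£83,897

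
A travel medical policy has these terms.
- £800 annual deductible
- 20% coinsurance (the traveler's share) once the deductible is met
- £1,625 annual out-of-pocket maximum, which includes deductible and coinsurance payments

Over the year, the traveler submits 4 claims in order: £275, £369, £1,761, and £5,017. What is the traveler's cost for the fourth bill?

£504

#1 (£275): fully absorbed by the deductible. Traveler pays £275; OOP now £275.
#2 (£369): all of it applies to the deductible. Cost to traveler: £369. OOP to date £644.
#3 (£1,761): deductible takes £156, £1,605 remains; traveler's 20% is £321. Cost to traveler: £477. OOP to date £1,121.
#4 (£5,017): deductible met; 20% of £5,017 = £1,003.40. OOP would hit £2,124.40 > £1,625, so the cap limits the traveler to £1,625 − £1,121 = £504.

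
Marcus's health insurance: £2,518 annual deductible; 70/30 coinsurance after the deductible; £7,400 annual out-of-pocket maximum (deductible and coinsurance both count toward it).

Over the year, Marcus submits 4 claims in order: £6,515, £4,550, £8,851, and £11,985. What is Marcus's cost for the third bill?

Claim 1 — £6,515: deductible takes £2,518, £3,997 remains; patient's 30% is £1,199.10. Patient pays £3,717.10; OOP now £3,717.10.
Claim 2 — £4,550: deductible met; 30% of £4,550 = £1,365. Patient owes £1,365 (running OOP £5,082.10).
Claim 3 — £8,851: deductible met; 30% of £8,851 = £2,655.30. That would push OOP to £7,737.40, over the £7,400 cap, so patient pays £7,400 − £5,082.10 = £2,317.90.

£2,317.90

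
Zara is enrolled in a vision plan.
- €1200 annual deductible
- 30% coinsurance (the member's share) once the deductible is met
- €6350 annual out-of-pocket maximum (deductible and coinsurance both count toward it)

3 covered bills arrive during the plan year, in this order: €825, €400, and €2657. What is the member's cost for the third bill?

Claim 1 — €825: all of it applies to the deductible. Cost to member: €825. OOP to date €825.
Claim 2 — €400: €375 to deductible, leaving €25; member's 30% is €7.50. Member owes €382.50 (running OOP €1207.50).
Claim 3 — €2657: 30% coinsurance on €2657 = €797.10. Member owes €797.10 (running OOP €2004.60).

€797.10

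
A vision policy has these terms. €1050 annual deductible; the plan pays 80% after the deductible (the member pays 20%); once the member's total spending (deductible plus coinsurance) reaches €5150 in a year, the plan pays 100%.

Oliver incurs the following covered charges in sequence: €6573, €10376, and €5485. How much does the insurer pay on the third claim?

€4564.80

Bill 1, €6573: deductible takes €1050, €5523 remains; coinsurance €5523 × 20% = €1104.60. Member owes €2154.60 (running OOP €2154.60). Plan pays €6573 − €2154.60 = €4418.40.
Bill 2, €10376: deductible met; 20% of €10376 = €2075.20. Cost to member: €2075.20. OOP to date €4229.80. Plan pays €10376 − €2075.20 = €8300.80.
Bill 3, €5485: deductible met; 20% of €5485 = €1097. OOP would hit €5326.80 > €5150, so the cap limits the member to €5150 − €4229.80 = €920.20. Insurer: €5485 − €920.20 = €4564.80.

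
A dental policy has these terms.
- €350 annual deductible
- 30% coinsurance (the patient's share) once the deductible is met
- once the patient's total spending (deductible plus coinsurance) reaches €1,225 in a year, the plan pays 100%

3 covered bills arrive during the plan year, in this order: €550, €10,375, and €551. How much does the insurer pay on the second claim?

€9,560

Bill 1, €550: €350 to deductible, leaving €200; 30% of €200 = €60. Patient owes €410 (running OOP €410). Plan pays €550 − €410 = €140.
Bill 2, €10,375: 30% coinsurance on €10,375 = €3,112.50. That would push OOP to €3,522.50, over the €1,225 cap, so patient pays €1,225 − €410 = €815. Plan pays €10,375 − €815 = €9,560.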